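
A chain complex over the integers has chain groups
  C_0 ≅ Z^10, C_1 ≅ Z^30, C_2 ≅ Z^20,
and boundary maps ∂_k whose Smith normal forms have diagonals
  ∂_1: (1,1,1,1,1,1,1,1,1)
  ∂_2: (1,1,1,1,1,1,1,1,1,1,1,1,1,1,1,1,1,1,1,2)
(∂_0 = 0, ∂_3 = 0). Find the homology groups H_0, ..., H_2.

H_0 ≅ Z,  H_1 ≅ Z ⊕ Z/2,  H_2 = 0.

H_0: b_0 = 10 − 0 − 9 = 1; torsion from ∂_1 factors > 1: none. So H_0 ≅ Z.
H_1: b_1 = 30 − 9 − 20 = 1; torsion from ∂_2 factors > 1: [2]. So H_1 ≅ Z ⊕ Z/2.
H_2: b_2 = 20 − 20 − 0 = 0; torsion from ∂_3 factors > 1: none. So H_2 ≅ 0.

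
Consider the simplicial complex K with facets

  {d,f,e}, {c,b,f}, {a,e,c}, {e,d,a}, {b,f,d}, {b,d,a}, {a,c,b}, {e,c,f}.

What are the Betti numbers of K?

Take the total order a < b < c < d < e < f on the vertex set. Then K (dimension 2) consists of the simplices:

  0-simplices (6): a, b, c, d, e, f
  1-simplices (12): ab, ac, ad, ae, bc, bd, bf, ce, cf, de, df, ef
  2-simplices (8): abc, abd, ace, ade, bcf, bdf, cef, def

Hence C_0 ≅ Z^6, C_1 ≅ Z^12, C_2 ≅ Z^8.

∂_1: C_1 → C_0 sends each edge [p,q] (with p < q) to q − p. For instance
  ∂ac = c − a.
This gives a 6×12 integer matrix of rank 5; reducing to Smith normal form yields diagonal entries (1,1,1,1,1).

The boundary map ∂_2: C_2 → C_1 sends each 2-simplex [p,q,r] to [q,r] − [p,r] + [p,q]. For instance
  ∂ade = de − ae + ad,
  ∂bdf = df − bf + bd.
The 12×8 boundary matrix has rank 7 and Smith normal form diag(1,1,1,1,1,1,1).

Now H_k = ker ∂_k / im ∂_{k+1}, so:

  H_0: rank C_0 − rank ∂_1 = 6 − 5 = 1, and the invariant factors of ∂_1 are all 1, so H_0 ≅ Z.
  H_1: rank ker ∂_1 − rank ∂_2 = (12 − 5) − 7 = 0, and the invariant factors of ∂_2 are all 1, so H_1 ≅ 0.
  H_2: rank ker ∂_2 − rank ∂_3 = (8 − 7) − 0 = 1, and there is no ∂_3, so H_2 ≅ Z.

As a check, the Euler characteristic is 6 − 12 + 8 = 2, which agrees with 1 − 0 + 1 = 2.

Hence the Betti numbers are b_0 = 1, b_1 = 0, b_2 = 1.

b_0 = 1, b_1 = 0, b_2 = 1.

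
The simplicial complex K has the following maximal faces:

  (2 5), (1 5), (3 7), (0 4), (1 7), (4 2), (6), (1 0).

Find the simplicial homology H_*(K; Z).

We work with the vertex ordering 0 < 1 < 2 < 3 < 4 < 5 < 6 < 7. The simplices of K, each written with vertices in increasing order, are:

  0-simplices (8): [0], [1], [2], [3], [4], [5], [6], [7]
  1-simplices (7): [0,1], [0,4], [1,5], [1,7], [2,4], [2,5], [3,7]

so the chain groups are C_0 ≅ Z^8, C_1 ≅ Z^7.

∂_1: C_1 → C_0 is given by ∂[p,q] = [q] − [p].
This gives a 8×7 integer matrix of rank 6; reducing to Smith normal form yields diagonal entries (1,1,1,1,1,1).

Reading off H_k = ker ∂_k / im ∂_{k+1}:

  H_0: rank C_0 − rank ∂_1 = 8 − 6 = 2, and the invariant factors of ∂_1 are all 1, so H_0 = Z^2.
  H_1: rank ker ∂_1 − rank ∂_2 = (7 − 6) − 0 = 1, and there is no ∂_2, so H_1 = Z.

H_0 = Z^2,  H_1 = Z.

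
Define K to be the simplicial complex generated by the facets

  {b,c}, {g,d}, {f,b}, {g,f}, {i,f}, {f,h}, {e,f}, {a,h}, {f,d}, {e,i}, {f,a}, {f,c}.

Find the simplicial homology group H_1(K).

H_1 = Z^4.

Take the total order a < b < c < d < e < f < g < h < i on the vertex set. Then K (dimension 1) consists of the simplices:

  0-simplices (9): a, b, c, d, e, f, g, h, i
  1-simplices (12): af, ah, bc, bf, cf, df, dg, ef, ei, fg, fh, fi

giving chain groups C_0 ≅ Z^9, C_1 ≅ Z^12.

Boundary ∂_1: C_1 → C_0 maps an edge to its endpoints' difference, ∂[p,q] = q − p. For instance
  ∂bc = c − b.
The 9×12 boundary matrix has rank 8 and Smith normal form diag(1,1,1,1,1,1,1,1).

Computing H_k = (kernel of ∂_k) / (image of ∂_{k+1}):

  H_1: rank ker ∂_1 − rank ∂_2 = (12 − 8) − 0 = 4, and there is no ∂_2, so H_1 ≅ Z^4.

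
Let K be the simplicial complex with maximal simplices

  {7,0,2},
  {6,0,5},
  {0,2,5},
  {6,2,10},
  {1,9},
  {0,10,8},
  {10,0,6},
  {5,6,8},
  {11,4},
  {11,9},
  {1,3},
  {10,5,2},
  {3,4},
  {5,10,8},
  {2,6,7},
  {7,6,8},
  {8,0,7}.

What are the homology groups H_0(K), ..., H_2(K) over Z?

H_0 ≅ Z^2,  H_1 ≅ Z ⊕ Z/2,  H_2 = 0.

Fix the vertex order 0 < 1 < 2 < 3 < 4 < 5 < 6 < 7 < 8 < 9 < 10 < 11 and write every simplex with vertices in increasing order. Then dim K = 2 and the simplices of K are:

  0-simplices (12): [0], [1], [2], [3], [4], [5], [6], [7], [8], [9], [10], [11]
  1-simplices (23): (23 of them)
  2-simplices (12): [0,2,5], [0,2,7], [0,5,6], [0,6,10], [0,7,8], [0,8,10], [2,5,10], [2,6,7], [2,6,10], [5,6,8], [5,8,10], [6,7,8]

Hence C_0 ≅ Z^12, C_1 ≅ Z^23, C_2 ≅ Z^12.

The boundary map ∂_1: C_1 → C_0 is given by ∂[p,q] = [q] − [p].
The resulting 12×23 matrix has rank 10, and its Smith normal form has invariant factors (1,1,1,1,1,1,1,1,1,1).

∂_2: C_2 → C_1 acts by ∂[p,q,r] = [q,r] − [p,r] + [p,q]. For instance
  ∂[6,7,8] = [7,8] − [6,8] + [6,7],
  ∂[2,5,10] = [5,10] − [2,10] + [2,5].
The resulting 23×12 matrix has rank 12, and its Smith normal form has invariant factors (1,1,1,1,1,1,1,1,1,1,1,2).

Computing H_k = (kernel of ∂_k) / (image of ∂_{k+1}):

  H_0: rank C_0 − rank ∂_1 = 12 − 10 = 2, and the invariant factors of ∂_1 are all 1, so H_0 = Z^2.
  H_1: rank ker ∂_1 − rank ∂_2 = (23 − 10) − 12 = 1, and ∂_2 has invariant factor 2 > 1, so H_1 = Z ⊕ Z/2.
  H_2: rank ker ∂_2 − rank ∂_3 = (12 − 12) − 0 = 0, and there is no ∂_3, so H_2 = 0.

(K is a triangulation of the disjoint union of the real projective plane RP^2 and the circle S^1.)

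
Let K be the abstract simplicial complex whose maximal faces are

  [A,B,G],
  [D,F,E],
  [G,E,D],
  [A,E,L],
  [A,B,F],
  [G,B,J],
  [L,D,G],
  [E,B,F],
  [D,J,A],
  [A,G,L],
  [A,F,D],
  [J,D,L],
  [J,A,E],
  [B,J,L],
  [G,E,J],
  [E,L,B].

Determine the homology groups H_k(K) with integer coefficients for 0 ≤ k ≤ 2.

H_0 ≅ Z,  H_1 ≅ Z^2,  H_2 ≅ Z.

Take the total order A < B < D < E < F < G < J < L on the vertex set. Then K (dimension 2) consists of the simplices:

  0-simplices (8): A, B, D, E, F, G, J, L
  1-simplices (24): AB, AD, AE, AF, AG, AJ, AL, BE, BF, BG, BJ, BL, DE, DF, DG, DJ, DL, EF, EG, EJ, EL, GJ, GL, JL
  2-simplices (16): ABF, ABG, ADF, ADJ, AEJ, AEL, AGL, BEF, BEL, BGJ, BJL, DEF, DEG, DGL, DJL, EGJ

giving chain groups C_0 ≅ Z^8, C_1 ≅ Z^24, C_2 ≅ Z^16.

Boundary ∂_1: C_1 → C_0 is given by ∂[p,q] = [q] − [p]. For instance
  ∂EG = G − E.
The resulting 8×24 matrix has rank 7, and its Smith normal form has invariant factors (1,1,1,1,1,1,1).

Boundary ∂_2: C_2 → C_1 sends each 2-simplex [p,q,r] to [q,r] − [p,r] + [p,q]. For instance
  ∂ABF = BF − AF + AB,
  ∂ADF = DF − AF + AD.
The 24×16 boundary matrix has rank 15 and Smith normal form diag(1,1,1,1,1,1,1,1,1,1,1,1,1,1,1).

From H_k ≅ ker(∂_k) / im(∂_{k+1}) we obtain:

  H_0: rank C_0 − rank ∂_1 = 8 − 7 = 1, and the invariant factors of ∂_1 are all 1, so H_0 = Z.
  H_1: rank ker ∂_1 − rank ∂_2 = (24 − 7) − 15 = 2, and the invariant factors of ∂_2 are all 1, so H_1 = Z^2.
  H_2: rank ker ∂_2 − rank ∂_3 = (16 − 15) − 0 = 1, and there is no ∂_3, so H_2 = Z.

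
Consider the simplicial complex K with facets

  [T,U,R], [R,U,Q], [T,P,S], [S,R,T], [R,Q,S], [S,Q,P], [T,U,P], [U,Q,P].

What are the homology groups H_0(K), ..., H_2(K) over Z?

Take the total order P < Q < R < S < T < U on the vertex set. Then K (dimension 2) consists of the simplices:

  0-simplices (6): P, Q, R, S, T, U
  1-simplices (12): PQ, PS, PT, PU, QR, QS, QU, RS, RT, RU, ST, TU
  2-simplices (8): PQS, PQU, PST, PTU, QRS, QRU, RST, RTU

so the chain groups are C_0 ≅ Z^6, C_1 ≅ Z^12, C_2 ≅ Z^8.

Boundary ∂_1: C_1 → C_0 sends each edge [p,q] (with p < q) to q − p. For instance
  ∂QR = R − Q.
This gives a 6×12 integer matrix of rank 5; reducing to Smith normal form yields diagonal entries (1,1,1,1,1).

Boundary ∂_2: C_2 → C_1 acts by ∂[p,q,r] = [q,r] − [p,r] + [p,q]. For instance
  ∂PQS = QS − PS + PQ,
  ∂PST = ST − PT + PS.
The resulting 12×8 matrix has rank 7, and its Smith normal form has invariant factors (1,1,1,1,1,1,1).

Now H_k = ker ∂_k / im ∂_{k+1}, so:

  H_0: rank C_0 − rank ∂_1 = 6 − 5 = 1, and the invariant factors of ∂_1 are all 1, so H_0 ≅ Z.
  H_1: rank ker ∂_1 − rank ∂_2 = (12 − 5) − 7 = 0, and the invariant factors of ∂_2 are all 1, so H_1 ≅ 0.
  H_2: rank ker ∂_2 − rank ∂_3 = (8 − 7) − 0 = 1, and there is no ∂_3, so H_2 ≅ Z.

As a check, the Euler characteristic is 6 − 12 + 8 = 2, which agrees with 1 − 0 + 1 = 2.

H_0 = Z,  H_1 = 0,  H_2 = Z.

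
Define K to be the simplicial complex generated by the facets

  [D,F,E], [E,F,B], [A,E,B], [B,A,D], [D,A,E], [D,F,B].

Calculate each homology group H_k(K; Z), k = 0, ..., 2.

Fix the vertex order A < B < D < E < F and write every simplex with vertices in increasing order. Then dim K = 2 and the simplices of K are:

  0-simplices (5): A, B, D, E, F
  1-simplices (9): AB, AD, AE, BD, BE, BF, DE, DF, EF
  2-simplices (6): ABD, ABE, ADE, BDF, BEF, DEF

giving chain groups C_0 ≅ Z^5, C_1 ≅ Z^9, C_2 ≅ Z^6.

∂_1: C_1 → C_0 is given by ∂[p,q] = [q] − [p]. For instance
  ∂AE = E − A.
The resulting 5×9 matrix has rank 4, and its Smith normal form has invariant factors (1,1,1,1).

∂_2: C_2 → C_1 maps a triangle to the signed sum of its edges. For instance
  ∂ABD = BD − AD + AB,
  ∂BDF = DF − BF + BD.
The resulting 9×6 matrix has rank 5, and its Smith normal form has invariant factors (1,1,1,1,1).

Reading off H_k = ker ∂_k / im ∂_{k+1}:

  H_0: rank C_0 − rank ∂_1 = 5 − 4 = 1, and the invariant factors of ∂_1 are all 1, so H_0 = Z.
  H_1: rank ker ∂_1 − rank ∂_2 = (9 − 4) − 5 = 0, and the invariant factors of ∂_2 are all 1, so H_1 = 0.
  H_2: rank ker ∂_2 − rank ∂_3 = (6 − 5) − 0 = 1, and there is no ∂_3, so H_2 = Z.

H_0 ≅ Z,  H_1 = 0,  H_2 ≅ Z.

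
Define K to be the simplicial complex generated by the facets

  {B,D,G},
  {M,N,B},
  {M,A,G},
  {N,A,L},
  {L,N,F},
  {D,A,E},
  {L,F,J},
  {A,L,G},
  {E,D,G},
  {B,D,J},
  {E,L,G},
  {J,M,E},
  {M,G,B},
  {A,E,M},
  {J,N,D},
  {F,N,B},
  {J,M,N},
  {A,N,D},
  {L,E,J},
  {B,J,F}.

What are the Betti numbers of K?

Fix the vertex order A < B < D < E < F < G < J < L < M < N and write every simplex with vertices in increasing order. Then dim K = 2 and the simplices of K are:

  0-simplices (10): A, B, D, E, F, G, J, L, M, N
  1-simplices (30): AD, AE, AG, AL, AM, AN, BD, BF, BG, BJ, BM, BN, DE, DG, DJ, DN, EG, EJ, EL, EM, FJ, FL, FN, GL, GM, JL, JM, JN, LN, MN
  2-simplices (20): ADE, ADN, AEM, AGL, AGM, ALN, BDG, BDJ, BFJ, BFN, BGM, BMN, DEG, DJN, EGL, EJL, EJM, FJL, FLN, JMN

Hence C_0 ≅ Z^10, C_1 ≅ Z^30, C_2 ≅ Z^20.

The boundary map ∂_1: C_1 → C_0 sends each edge [p,q] (with p < q) to q − p. For instance
  ∂FL = L − F.
As a 10×30 matrix over Z this has rank 9, with invariant factors (1,1,1,1,1,1,1,1,1).

∂_2: C_2 → C_1 maps a triangle to the signed sum of its edges. For instance
  ∂BDJ = DJ − BJ + BD,
  ∂BFJ = FJ − BJ + BF.
As a 30×20 matrix over Z this has rank 20, with invariant factors (1,1,1,1,1,1,1,1,1,1,1,1,1,1,1,1,1,1,1,2).

Now H_k = ker ∂_k / im ∂_{k+1}, so:

  H_0: rank C_0 − rank ∂_1 = 10 − 9 = 1, and the invariant factors of ∂_1 are all 1, so H_0 ≅ Z.
  H_1: rank ker ∂_1 − rank ∂_2 = (30 − 9) − 20 = 1, and ∂_2 has invariant factor 2 > 1, so H_1 ≅ Z ⊕ Z_2.
  H_2: rank ker ∂_2 − rank ∂_3 = (20 − 20) − 0 = 0, and there is no ∂_3, so H_2 ≅ 0.

As a check, the Euler characteristic is 10 − 30 + 20 = 0, which agrees with 1 − 1 + 0 = 0.

Hence the Betti numbers are b_0 = 1, b_1 = 1, b_2 = 0.

b_0 = 1, b_1 = 1, b_2 = 0.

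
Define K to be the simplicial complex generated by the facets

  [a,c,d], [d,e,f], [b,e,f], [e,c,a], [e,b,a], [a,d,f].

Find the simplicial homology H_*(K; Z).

We work with the vertex ordering a < b < c < d < e < f. The simplices of K, each written with vertices in increasing order, are:

  0-simplices (6): a, b, c, d, e, f
  1-simplices (12): ab, ac, ad, ae, af, be, bf, cd, ce, de, df, ef
  2-simplices (6): abe, acd, ace, adf, bef, def

Hence C_0 ≅ Z^6, C_1 ≅ Z^12, C_2 ≅ Z^6.

The boundary map ∂_1: C_1 → C_0 sends each edge [p,q] (with p < q) to q − p. For instance
  ∂af = f − a.
This gives a 6×12 integer matrix of rank 5; reducing to Smith normal form yields diagonal entries (1,1,1,1,1).

Boundary ∂_2: C_2 → C_1 sends each 2-simplex [p,q,r] to [q,r] − [p,r] + [p,q]. For instance
  ∂bef = ef − bf + be,
  ∂adf = df − af + ad.
This gives a 12×6 integer matrix of rank 6; reducing to Smith normal form yields diagonal entries (1,1,1,1,1,1).

From H_k ≅ ker(∂_k) / im(∂_{k+1}) we obtain:

  H_0: rank C_0 − rank ∂_1 = 6 − 5 = 1, and the invariant factors of ∂_1 are all 1, so H_0 ≅ Z.
  H_1: rank ker ∂_1 − rank ∂_2 = (12 − 5) − 6 = 1, and the invariant factors of ∂_2 are all 1, so H_1 ≅ Z.
  H_2: rank ker ∂_2 − rank ∂_3 = (6 − 6) − 0 = 0, and there is no ∂_3, so H_2 ≅ 0.

As a check, the Euler characteristic is 6 − 12 + 6 = 0, which agrees with 1 − 1 + 0 = 0.

H_0 ≅ Z,  H_1 ≅ Z,  H_2 = 0.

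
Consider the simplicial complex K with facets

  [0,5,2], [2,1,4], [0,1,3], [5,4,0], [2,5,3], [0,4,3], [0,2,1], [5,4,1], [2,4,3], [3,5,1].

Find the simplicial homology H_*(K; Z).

H_0 = Z,  H_1 = Z/2,  H_2 = 0.

Order the vertices as 0 < 1 < 2 < 3 < 4 < 5. Listing each simplex with vertices in this order, K has dimension 2 with simplices:

  0-simplices (6): [0], [1], [2], [3], [4], [5]
  1-simplices (15): [0,1], [0,2], [0,3], [0,4], [0,5], [1,2], [1,3], [1,4], [1,5], [2,3], [2,4], [2,5], [3,4], [3,5], [4,5]
  2-simplices (10): [0,1,2], [0,1,3], [0,2,5], [0,3,4], [0,4,5], [1,2,4], [1,3,5], [1,4,5], [2,3,4], [2,3,5]

giving chain groups C_0 ≅ Z^6, C_1 ≅ Z^15, C_2 ≅ Z^10.

The boundary map ∂_1: C_1 → C_0 is given by ∂[p,q] = [q] − [p].
This gives a 6×15 integer matrix of rank 5; reducing to Smith normal form yields diagonal entries (1,1,1,1,1).

Boundary ∂_2: C_2 → C_1 acts by ∂[p,q,r] = [q,r] − [p,r] + [p,q]. For instance
  ∂[1,2,4] = [2,4] − [1,4] + [1,2],
  ∂[0,4,5] = [4,5] − [0,5] + [0,4].
This gives a 15×10 integer matrix of rank 10; reducing to Smith normal form yields diagonal entries (1,1,1,1,1,1,1,1,1,2).

From H_k ≅ ker(∂_k) / im(∂_{k+1}) we obtain:

  H_0: rank C_0 − rank ∂_1 = 6 − 5 = 1, and the invariant factors of ∂_1 are all 1, so H_0 = Z.
  H_1: rank ker ∂_1 − rank ∂_2 = (15 − 5) − 10 = 0, and ∂_2 has invariant factor 2 > 1, so H_1 = Z/2.
  H_2: rank ker ∂_2 − rank ∂_3 = (10 − 10) − 0 = 0, and there is no ∂_3, so H_2 = 0.

As a check, the Euler characteristic is 6 − 15 + 10 = 1, which agrees with 1 − 0 + 0 = 1.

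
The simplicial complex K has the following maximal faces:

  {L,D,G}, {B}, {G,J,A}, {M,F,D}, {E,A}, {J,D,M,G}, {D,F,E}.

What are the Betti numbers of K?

b_0 = 2, b_1 = 1, b_2 = 0, b_3 = 0.

K has 9 vertices, 15 edges, 8 triangles, 1 3-simplex.
rank ∂_0 = 0, rank ∂_1 = 7 ⇒ b_0 = 9 − 0 − 7 = 2; all invariant factors of ∂_1 are 1 so no torsion. So H_0 ≅ Z^2.
rank ∂_1 = 7, rank ∂_2 = 7 ⇒ b_1 = 15 − 7 − 7 = 1; all invariant factors of ∂_2 are 1 so no torsion. So H_1 ≅ Z.
rank ∂_2 = 7, rank ∂_3 = 1 ⇒ b_2 = 8 − 7 − 1 = 0; all invariant factors of ∂_3 are 1 so no torsion. So H_2 ≅ 0.
rank ∂_3 = 1, rank ∂_4 = 0 ⇒ b_3 = 1 − 1 − 0 = 0. So H_3 ≅ 0.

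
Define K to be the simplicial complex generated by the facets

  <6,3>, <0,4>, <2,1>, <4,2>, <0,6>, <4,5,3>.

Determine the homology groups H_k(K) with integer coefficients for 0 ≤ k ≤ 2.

H_0 = Z,  H_1 = Z,  H_2 = 0.

Fix the vertex order 0 < 1 < 2 < 3 < 4 < 5 < 6 and write every simplex with vertices in increasing order. Then dim K = 2 and the simplices of K are:

  0-simplices (7): [0], [1], [2], [3], [4], [5], [6]
  1-simplices (8): [0,4], [0,6], [1,2], [2,4], [3,4], [3,5], [3,6], [4,5]
  2-simplices (1): [3,4,5]

so the chain groups are C_0 ≅ Z^7, C_1 ≅ Z^8, C_2 ≅ Z^1.

Boundary ∂_1: C_1 → C_0 sends each edge [p,q] (with p < q) to q − p. For instance
  ∂[2,4] = [4] − [2].
The resulting 7×8 matrix has rank 6, and its Smith normal form has invariant factors (1,1,1,1,1,1).

The boundary map ∂_2: C_2 → C_1 sends each 2-simplex [p,q,r] to [q,r] − [p,r] + [p,q]. For instance
  ∂[3,4,5] = [4,5] − [3,5] + [3,4].
As a 8×1 matrix over Z this has rank 1, with invariant factors (1).

Now H_k = ker ∂_k / im ∂_{k+1}, so:

  H_0: rank C_0 − rank ∂_1 = 7 − 6 = 1, and the invariant factors of ∂_1 are all 1, so H_0 = Z.
  H_1: rank ker ∂_1 − rank ∂_2 = (8 − 6) − 1 = 1, and the invariant factors of ∂_2 are all 1, so H_1 = Z.
  H_2: rank ker ∂_2 − rank ∂_3 = (1 − 1) − 0 = 0, and there is no ∂_3, so H_2 = 0.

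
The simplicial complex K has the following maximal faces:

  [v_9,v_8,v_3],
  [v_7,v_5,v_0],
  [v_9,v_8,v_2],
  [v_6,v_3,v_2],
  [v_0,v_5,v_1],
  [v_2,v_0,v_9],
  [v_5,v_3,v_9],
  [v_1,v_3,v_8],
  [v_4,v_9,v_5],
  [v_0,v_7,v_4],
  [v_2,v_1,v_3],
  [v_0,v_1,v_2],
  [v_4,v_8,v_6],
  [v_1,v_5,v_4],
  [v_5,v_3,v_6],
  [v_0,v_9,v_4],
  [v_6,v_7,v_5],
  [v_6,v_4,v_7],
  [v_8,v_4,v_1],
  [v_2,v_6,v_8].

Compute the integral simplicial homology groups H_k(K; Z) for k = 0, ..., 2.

Take the total order v_0 < v_1 < v_2 < v_3 < v_4 < v_5 < v_6 < v_7 < v_8 < v_9 on the vertex set. Then K (dimension 2) consists of the simplices:

  0-simplices (10): [v_0], [v_1], [v_2], [v_3], [v_4], [v_5], [v_6], [v_7], [v_8], [v_9]
  1-simplices (30): (30 of them)
  2-simplices (20): (20 of them)

giving chain groups C_0 ≅ Z^10, C_1 ≅ Z^30, C_2 ≅ Z^20.

The boundary map ∂_1: C_1 → C_0 maps an edge to its endpoints' difference, ∂[p,q] = q − p. For instance
  ∂[v_5,v_7] = [v_7] − [v_5].
This gives a 10×30 integer matrix of rank 9; reducing to Smith normal form yields diagonal entries (1,1,1,1,1,1,1,1,1).

Boundary ∂_2: C_2 → C_1 maps a triangle to the signed sum of its edges. For instance
  ∂[v_4,v_6,v_7] = [v_6,v_7] − [v_4,v_7] + [v_4,v_6],
  ∂[v_0,v_4,v_7] = [v_4,v_7] − [v_0,v_7] + [v_0,v_4].
As a 30×20 matrix over Z this has rank 20, with invariant factors (1,1,1,1,1,1,1,1,1,1,1,1,1,1,1,1,1,1,1,2).

Computing H_k = (kernel of ∂_k) / (image of ∂_{k+1}):

  H_0: rank C_0 − rank ∂_1 = 10 − 9 = 1, and the invariant factors of ∂_1 are all 1, so H_0 = Z.
  H_1: rank ker ∂_1 − rank ∂_2 = (30 − 9) − 20 = 1, and ∂_2 has invariant factor 2 > 1, so H_1 = Z ⊕ Z/2.
  H_2: rank ker ∂_2 − rank ∂_3 = (20 − 20) − 0 = 0, and there is no ∂_3, so H_2 = 0.

(K is a triangulation of the Klein bottle.)

H_0 ≅ Z,  H_1 ≅ Z ⊕ Z/2,  H_2 = 0.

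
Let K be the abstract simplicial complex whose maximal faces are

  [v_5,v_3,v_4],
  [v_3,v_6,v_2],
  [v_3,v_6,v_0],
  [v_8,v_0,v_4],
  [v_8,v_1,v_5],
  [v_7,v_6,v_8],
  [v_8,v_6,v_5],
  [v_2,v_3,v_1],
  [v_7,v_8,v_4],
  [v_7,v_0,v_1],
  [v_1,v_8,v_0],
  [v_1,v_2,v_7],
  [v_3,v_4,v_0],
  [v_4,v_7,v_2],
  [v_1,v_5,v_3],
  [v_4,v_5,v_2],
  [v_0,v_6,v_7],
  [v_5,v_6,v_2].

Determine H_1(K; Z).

H_1 ≅ Z × Z/2.

K has 9 vertices, 27 edges, 18 triangles.
rank ∂_1 = 8, rank ∂_2 = 18 ⇒ b_1 = 27 − 8 − 18 = 1; ∂_2 has invariant factor(s) [2] giving torsion. So H_1 ≅ Z × Z/2.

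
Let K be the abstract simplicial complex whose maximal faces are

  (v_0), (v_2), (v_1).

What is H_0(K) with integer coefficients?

Fix the vertex order v_0 < v_1 < v_2 and write every simplex with vertices in increasing order. Then dim K = 0 and the simplices of K are:

  0-simplices (3): [v_0], [v_1], [v_2]

giving chain groups C_0 ≅ Z^3.

Reading off H_k = ker ∂_k / im ∂_{k+1}:

  H_0: rank C_0 − rank ∂_1 = 3 − 0 = 3, and there is no ∂_1, so H_0 = Z^3.

H_0 = Z^3.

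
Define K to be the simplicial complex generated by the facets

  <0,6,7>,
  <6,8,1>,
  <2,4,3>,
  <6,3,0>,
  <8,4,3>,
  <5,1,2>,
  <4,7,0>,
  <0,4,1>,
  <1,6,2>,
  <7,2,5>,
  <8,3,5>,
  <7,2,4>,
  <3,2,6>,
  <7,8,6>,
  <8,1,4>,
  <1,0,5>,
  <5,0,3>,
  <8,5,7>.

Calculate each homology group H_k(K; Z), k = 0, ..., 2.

Fix the vertex order 0 < 1 < 2 < 3 < 4 < 5 < 6 < 7 < 8 and write every simplex with vertices in increasing order. Then dim K = 2 and the simplices of K are:

  0-simplices (9): [0], [1], [2], [3], [4], [5], [6], [7], [8]
  1-simplices (27): (27 of them)
  2-simplices (18): [0,1,4], [0,1,5], [0,3,5], [0,3,6], [0,4,7], [0,6,7], [1,2,5], [1,2,6], [1,4,8], [1,6,8], [2,3,4], [2,3,6], [2,4,7], [2,5,7], [3,4,8], [3,5,8], [5,7,8], [6,7,8]

so the chain groups are C_0 ≅ Z^9, C_1 ≅ Z^27, C_2 ≅ Z^18.

The boundary map ∂_1: C_1 → C_0 is given by ∂[p,q] = [q] − [p]. For instance
  ∂[1,2] = [2] − [1].
This gives a 9×27 integer matrix of rank 8; reducing to Smith normal form yields diagonal entries (1,1,1,1,1,1,1,1).

The boundary map ∂_2: C_2 → C_1 maps a triangle to the signed sum of its edges. For instance
  ∂[0,1,4] = [1,4] − [0,4] + [0,1],
  ∂[0,3,6] = [3,6] − [0,6] + [0,3].
As a 27×18 matrix over Z this has rank 17, with invariant factors (1,1,1,1,1,1,1,1,1,1,1,1,1,1,1,1,1).

Computing H_k = (kernel of ∂_k) / (image of ∂_{k+1}):

  H_0: rank C_0 − rank ∂_1 = 9 − 8 = 1, and the invariant factors of ∂_1 are all 1, so H_0 = Z.
  H_1: rank ker ∂_1 − rank ∂_2 = (27 − 8) − 17 = 2, and the invariant factors of ∂_2 are all 1, so H_1 = Z^2.
  H_2: rank ker ∂_2 − rank ∂_3 = (18 − 17) − 0 = 1, and there is no ∂_3, so H_2 = Z.

H_0 = Z,  H_1 = Z^2,  H_2 = Z.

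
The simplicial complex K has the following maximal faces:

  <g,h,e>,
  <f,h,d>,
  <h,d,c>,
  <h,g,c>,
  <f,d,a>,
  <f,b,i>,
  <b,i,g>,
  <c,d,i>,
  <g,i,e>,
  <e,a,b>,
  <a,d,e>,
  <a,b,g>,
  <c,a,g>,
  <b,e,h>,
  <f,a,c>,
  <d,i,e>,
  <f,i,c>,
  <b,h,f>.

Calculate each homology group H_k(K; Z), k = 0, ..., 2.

H_0 ≅ Z,  H_1 ≅ Z ⊕ Z_2,  H_2 = 0.

We work with the vertex ordering a < b < c < d < e < f < g < h < i. The simplices of K, each written with vertices in increasing order, are:

  0-simplices (9): a, b, c, d, e, f, g, h, i
  1-simplices (27): ab, ac, ad, ae, af, ag, be, bf, bg, bh, bi, cd, cf, cg, ch, ci, de, df, dh, di, eg, eh, ei, fh, fi, gh, gi
  2-simplices (18): abe, abg, acf, acg, ade, adf, beh, bfh, bfi, bgi, cdh, cdi, cfi, cgh, dei, dfh, egh, egi

Hence C_0 ≅ Z^9, C_1 ≅ Z^27, C_2 ≅ Z^18.

The boundary map ∂_1: C_1 → C_0 is given by ∂[p,q] = [q] − [p].
The resulting 9×27 matrix has rank 8, and its Smith normal form has invariant factors (1,1,1,1,1,1,1,1).

∂_2: C_2 → C_1 maps a triangle to the signed sum of its edges. For instance
  ∂bfh = fh − bh + bf,
  ∂dfh = fh − dh + df.
The resulting 27×18 matrix has rank 18, and its Smith normal form has invariant factors (1,1,1,1,1,1,1,1,1,1,1,1,1,1,1,1,1,2).

From H_k ≅ ker(∂_k) / im(∂_{k+1}) we obtain:

  H_0: rank C_0 − rank ∂_1 = 9 − 8 = 1, and the invariant factors of ∂_1 are all 1, so H_0 ≅ Z.
  H_1: rank ker ∂_1 − rank ∂_2 = (27 − 8) − 18 = 1, and ∂_2 has invariant factor 2 > 1, so H_1 ≅ Z ⊕ Z_2.
  H_2: rank ker ∂_2 − rank ∂_3 = (18 − 18) − 0 = 0, and there is no ∂_3, so H_2 ≅ 0.

As a check, the Euler characteristic is 9 − 27 + 18 = 0, which agrees with 1 − 1 + 0 = 0.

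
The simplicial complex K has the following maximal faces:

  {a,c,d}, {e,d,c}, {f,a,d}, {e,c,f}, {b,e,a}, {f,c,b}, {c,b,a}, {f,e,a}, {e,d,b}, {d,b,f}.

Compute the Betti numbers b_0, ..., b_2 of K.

b_0 = 1, b_1 = 0, b_2 = 0.

Order the vertices as a < b < c < d < e < f. Listing each simplex with vertices in this order, K has dimension 2 with simplices:

  0-simplices (6): a, b, c, d, e, f
  1-simplices (15): ab, ac, ad, ae, af, bc, bd, be, bf, cd, ce, cf, de, df, ef
  2-simplices (10): abc, abe, acd, adf, aef, bcf, bde, bdf, cde, cef

giving chain groups C_0 ≅ Z^6, C_1 ≅ Z^15, C_2 ≅ Z^10.

Boundary ∂_1: C_1 → C_0 sends each edge [p,q] (with p < q) to q − p. For instance
  ∂de = e − d.
The resulting 6×15 matrix has rank 5, and its Smith normal form has invariant factors (1,1,1,1,1).

The boundary map ∂_2: C_2 → C_1 maps a triangle to the signed sum of its edges. For instance
  ∂abe = be − ae + ab,
  ∂cef = ef − cf + ce.
The resulting 15×10 matrix has rank 10, and its Smith normal form has invariant factors (1,1,1,1,1,1,1,1,1,2).

Now H_k = ker ∂_k / im ∂_{k+1}, so:

  H_0: rank C_0 − rank ∂_1 = 6 − 5 = 1, and the invariant factors of ∂_1 are all 1, so H_0 ≅ Z.
  H_1: rank ker ∂_1 − rank ∂_2 = (15 − 5) − 10 = 0, and ∂_2 has invariant factor 2 > 1, so H_1 ≅ Z/2.
  H_2: rank ker ∂_2 − rank ∂_3 = (10 − 10) − 0 = 0, and there is no ∂_3, so H_2 ≅ 0.

As a check, the Euler characteristic is 6 − 15 + 10 = 1, which agrees with 1 − 0 + 0 = 1.

Hence the Betti numbers are b_0 = 1, b_1 = 0, b_2 = 0.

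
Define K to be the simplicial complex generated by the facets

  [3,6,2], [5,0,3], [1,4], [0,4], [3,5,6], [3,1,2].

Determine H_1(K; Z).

H_1 = Z.

Fix the vertex order 0 < 1 < 2 < 3 < 4 < 5 < 6 and write every simplex with vertices in increasing order. Then dim K = 2 and the simplices of K are:

  0-simplices (7): [0], [1], [2], [3], [4], [5], [6]
  1-simplices (11): [0,3], [0,4], [0,5], [1,2], [1,3], [1,4], [2,3], [2,6], [3,5], [3,6], [5,6]
  2-simplices (4): [0,3,5], [1,2,3], [2,3,6], [3,5,6]

so the chain groups are C_0 ≅ Z^7, C_1 ≅ Z^11, C_2 ≅ Z^4.

∂_1: C_1 → C_0 maps an edge to its endpoints' difference, ∂[p,q] = q − p. For instance
  ∂[5,6] = [6] − [5].
The resulting 7×11 matrix has rank 6, and its Smith normal form has invariant factors (1,1,1,1,1,1).

∂_2: C_2 → C_1 sends each 2-simplex [p,q,r] to [q,r] − [p,r] + [p,q]. For instance
  ∂[0,3,5] = [3,5] − [0,5] + [0,3],
  ∂[2,3,6] = [3,6] − [2,6] + [2,3].
The resulting 11×4 matrix has rank 4, and its Smith normal form has invariant factors (1,1,1,1).

From H_k ≅ ker(∂_k) / im(∂_{k+1}) we obtain:

  H_1: rank ker ∂_1 − rank ∂_2 = (11 − 6) − 4 = 1, and the invariant factors of ∂_2 are all 1, so H_1 ≅ Z.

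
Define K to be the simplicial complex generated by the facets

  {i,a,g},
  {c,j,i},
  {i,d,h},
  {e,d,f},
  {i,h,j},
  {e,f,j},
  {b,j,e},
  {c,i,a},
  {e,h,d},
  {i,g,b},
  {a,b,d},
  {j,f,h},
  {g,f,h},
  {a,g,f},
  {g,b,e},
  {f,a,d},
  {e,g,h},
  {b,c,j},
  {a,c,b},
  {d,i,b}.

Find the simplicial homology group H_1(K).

K has 10 vertices, 30 edges, 20 triangles.
rank ∂_1 = 9, rank ∂_2 = 20 ⇒ b_1 = 30 − 9 − 20 = 1; ∂_2 has invariant factor(s) [2] giving torsion. So H_1 ≅ Z × Z/2.

H_1 ≅ Z × Z/2.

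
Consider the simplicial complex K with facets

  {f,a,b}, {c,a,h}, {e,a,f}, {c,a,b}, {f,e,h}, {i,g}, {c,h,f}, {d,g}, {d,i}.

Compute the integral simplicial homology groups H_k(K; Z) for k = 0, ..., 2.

H_0 = Z^2,  H_1 = Z^2,  H_2 = 0.

K has 9 vertices, 15 edges, 6 triangles.
rank ∂_0 = 0, rank ∂_1 = 7 ⇒ b_0 = 9 − 0 − 7 = 2; all invariant factors of ∂_1 are 1 so no torsion. So H_0 ≅ Z^2.
rank ∂_1 = 7, rank ∂_2 = 6 ⇒ b_1 = 15 − 7 − 6 = 2; all invariant factors of ∂_2 are 1 so no torsion. So H_1 ≅ Z^2.
rank ∂_2 = 6, rank ∂_3 = 0 ⇒ b_2 = 6 − 6 − 0 = 0. So H_2 ≅ 0.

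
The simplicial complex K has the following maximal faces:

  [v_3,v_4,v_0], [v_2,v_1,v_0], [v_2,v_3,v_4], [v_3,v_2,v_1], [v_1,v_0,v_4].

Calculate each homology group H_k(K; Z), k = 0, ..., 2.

H_0 ≅ Z,  H_1 ≅ Z,  H_2 = 0.

We work with the vertex ordering v_0 < v_1 < v_2 < v_3 < v_4. The simplices of K, each written with vertices in increasing order, are:

  0-simplices (5): [v_0], [v_1], [v_2], [v_3], [v_4]
  1-simplices (10): [v_0,v_1], [v_0,v_2], [v_0,v_3], [v_0,v_4], [v_1,v_2], [v_1,v_3], [v_1,v_4], [v_2,v_3], [v_2,v_4], [v_3,v_4]
  2-simplices (5): [v_0,v_1,v_2], [v_0,v_1,v_4], [v_0,v_3,v_4], [v_1,v_2,v_3], [v_2,v_3,v_4]

giving chain groups C_0 ≅ Z^5, C_1 ≅ Z^10, C_2 ≅ Z^5.

The boundary map ∂_1: C_1 → C_0 sends each edge [p,q] (with p < q) to q − p. For instance
  ∂[v_2,v_3] = [v_3] − [v_2].
The resulting 5×10 matrix has rank 4, and its Smith normal form has invariant factors (1,1,1,1).

The boundary map ∂_2: C_2 → C_1 acts by ∂[p,q,r] = [q,r] − [p,r] + [p,q]. For instance
  ∂[v_0,v_1,v_4] = [v_1,v_4] − [v_0,v_4] + [v_0,v_1],
  ∂[v_2,v_3,v_4] = [v_3,v_4] − [v_2,v_4] + [v_2,v_3].
The 10×5 boundary matrix has rank 5 and Smith normal form diag(1,1,1,1,1).

Computing H_k = (kernel of ∂_k) / (image of ∂_{k+1}):

  H_0: rank C_0 − rank ∂_1 = 5 − 4 = 1, and the invariant factors of ∂_1 are all 1, so H_0 ≅ Z.
  H_1: rank ker ∂_1 − rank ∂_2 = (10 − 4) − 5 = 1, and the invariant factors of ∂_2 are all 1, so H_1 ≅ Z.
  H_2: rank ker ∂_2 − rank ∂_3 = (5 − 5) − 0 = 0, and there is no ∂_3, so H_2 ≅ 0.

As a check, the Euler characteristic is 5 − 10 + 5 = 0, which agrees with 1 − 1 + 0 = 0.
(K is a triangulation of the Möbius band.)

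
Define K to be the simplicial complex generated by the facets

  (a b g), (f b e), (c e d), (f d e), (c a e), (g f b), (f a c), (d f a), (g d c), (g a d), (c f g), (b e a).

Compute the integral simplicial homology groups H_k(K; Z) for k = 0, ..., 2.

H_0 ≅ Z,  H_1 ≅ Z_2,  H_2 = 0.

Fix the vertex order a < b < c < d < e < f < g and write every simplex with vertices in increasing order. Then dim K = 2 and the simplices of K are:

  0-simplices (7): a, b, c, d, e, f, g
  1-simplices (18): ab, ac, ad, ae, af, ag, be, bf, bg, cd, ce, cf, cg, de, df, dg, ef, fg
  2-simplices (12): abe, abg, ace, acf, adf, adg, bef, bfg, cde, cdg, cfg, def

giving chain groups C_0 ≅ Z^7, C_1 ≅ Z^18, C_2 ≅ Z^12.

∂_1: C_1 → C_0 is given by ∂[p,q] = [q] − [p]. For instance
  ∂ef = f − e.
The resulting 7×18 matrix has rank 6, and its Smith normal form has invariant factors (1,1,1,1,1,1).

∂_2: C_2 → C_1 sends each 2-simplex [p,q,r] to [q,r] − [p,r] + [p,q]. For instance
  ∂ace = ce − ae + ac,
  ∂adg = dg − ag + ad.
As a 18×12 matrix over Z this has rank 12, with invariant factors (1,1,1,1,1,1,1,1,1,1,1,2).

From H_k ≅ ker(∂_k) / im(∂_{k+1}) we obtain:

  H_0: rank C_0 − rank ∂_1 = 7 − 6 = 1, and the invariant factors of ∂_1 are all 1, so H_0 ≅ Z.
  H_1: rank ker ∂_1 − rank ∂_2 = (18 − 6) − 12 = 0, and ∂_2 has invariant factor 2 > 1, so H_1 ≅ Z_2.
  H_2: rank ker ∂_2 − rank ∂_3 = (12 − 12) − 0 = 0, and there is no ∂_3, so H_2 ≅ 0.

As a check, the Euler characteristic is 7 − 18 + 12 = 1, which agrees with 1 − 0 + 0 = 1.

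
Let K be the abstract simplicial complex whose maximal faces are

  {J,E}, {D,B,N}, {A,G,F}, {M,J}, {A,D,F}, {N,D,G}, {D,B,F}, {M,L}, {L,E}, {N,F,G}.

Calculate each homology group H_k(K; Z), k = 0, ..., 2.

H_0 = Z^2,  H_1 = Z^2,  H_2 = 0.

K has 10 vertices, 16 edges, 6 triangles.
rank ∂_0 = 0, rank ∂_1 = 8 ⇒ b_0 = 10 − 0 − 8 = 2; all invariant factors of ∂_1 are 1 so no torsion. So H_0 ≅ Z^2.
rank ∂_1 = 8, rank ∂_2 = 6 ⇒ b_1 = 16 − 8 − 6 = 2; all invariant factors of ∂_2 are 1 so no torsion. So H_1 ≅ Z^2.
rank ∂_2 = 6, rank ∂_3 = 0 ⇒ b_2 = 6 − 6 − 0 = 0. So H_2 ≅ 0.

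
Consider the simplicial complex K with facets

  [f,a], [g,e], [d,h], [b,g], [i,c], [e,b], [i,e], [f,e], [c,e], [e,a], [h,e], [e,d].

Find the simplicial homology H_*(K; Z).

H_0 ≅ Z,  H_1 ≅ Z^4.

K has 9 vertices, 12 edges.
rank ∂_0 = 0, rank ∂_1 = 8 ⇒ b_0 = 9 − 0 − 8 = 1; all invariant factors of ∂_1 are 1 so no torsion. So H_0 = Z.
rank ∂_1 = 8, rank ∂_2 = 0 ⇒ b_1 = 12 − 8 − 0 = 4. So H_1 = Z^4.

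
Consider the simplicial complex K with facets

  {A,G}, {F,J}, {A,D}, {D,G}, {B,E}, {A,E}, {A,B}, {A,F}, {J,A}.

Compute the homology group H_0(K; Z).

H_0 = Z.

We work with the vertex ordering A < B < D < E < F < G < J. The simplices of K, each written with vertices in increasing order, are:

  0-simplices (7): A, B, D, E, F, G, J
  1-simplices (9): AB, AD, AE, AF, AG, AJ, BE, DG, FJ

giving chain groups C_0 ≅ Z^7, C_1 ≅ Z^9.

Boundary ∂_1: C_1 → C_0 sends each edge [p,q] (with p < q) to q − p.
The 7×9 boundary matrix has rank 6 and Smith normal form diag(1,1,1,1,1,1).

Now H_k = ker ∂_k / im ∂_{k+1}, so:

  H_0: rank C_0 − rank ∂_1 = 7 − 6 = 1, and the invariant factors of ∂_1 are all 1, so H_0 ≅ Z.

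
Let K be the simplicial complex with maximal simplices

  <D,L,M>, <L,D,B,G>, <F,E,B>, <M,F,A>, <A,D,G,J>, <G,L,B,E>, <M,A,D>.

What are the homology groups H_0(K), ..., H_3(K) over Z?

H_0 = Z,  H_1 = Z,  H_2 = 0,  H_3 = 0.

Order the vertices as A < B < D < E < F < G < J < L < M. Listing each simplex with vertices in this order, K has dimension 3 with simplices:

  0-simplices (9): A, B, D, E, F, G, J, L, M
  1-simplices (21): AD, AF, AG, AJ, AM, BD, BE, BF, BG, BL, DG, DJ, DL, DM, EF, EG, EL, FM, GJ, GL, LM
  2-simplices (15): ADG, ADJ, ADM, AFM, AGJ, BDG, BDL, BEF, BEG, BEL, BGL, DGJ, DGL, DLM, EGL
  3-simplices (3): ADGJ, BDGL, BEGL

Hence C_0 ≅ Z^9, C_1 ≅ Z^21, C_2 ≅ Z^15, C_3 ≅ Z^3.

∂_1: C_1 → C_0 is given by ∂[p,q] = [q] − [p].
The 9×21 boundary matrix has rank 8 and Smith normal form diag(1,1,1,1,1,1,1,1).

∂_2: C_2 → C_1 maps a triangle to the signed sum of its edges. For instance
  ∂DGL = GL − DL + DG,
  ∂BEL = EL − BL + BE.
The 21×15 boundary matrix has rank 12 and Smith normal form diag(1,1,1,1,1,1,1,1,1,1,1,1).

∂_3: C_3 → C_2 sends each 3-simplex σ to the alternating sum Σ_i (−1)^i (σ with its i-th vertex removed). For instance
  ∂BEGL = EGL − BGL + BEL − BEG,
  ∂BDGL = DGL − BGL + BDL − BDG.
As a 15×3 matrix over Z this has rank 3, with invariant factors (1,1,1).

From H_k ≅ ker(∂_k) / im(∂_{k+1}) we obtain:

  H_0: rank C_0 − rank ∂_1 = 9 − 8 = 1, and the invariant factors of ∂_1 are all 1, so H_0 ≅ Z.
  H_1: rank ker ∂_1 − rank ∂_2 = (21 − 8) − 12 = 1, and the invariant factors of ∂_2 are all 1, so H_1 ≅ Z.
  H_2: rank ker ∂_2 − rank ∂_3 = (15 − 12) − 3 = 0, and the invariant factors of ∂_3 are all 1, so H_2 ≅ 0.
  H_3: rank ker ∂_3 − rank ∂_4 = (3 − 3) − 0 = 0, and there is no ∂_4, so H_3 ≅ 0.

As a check, the Euler characteristic is 9 − 21 + 15 − 3 = 0, which agrees with 1 − 1 + 0 − 0 = 0.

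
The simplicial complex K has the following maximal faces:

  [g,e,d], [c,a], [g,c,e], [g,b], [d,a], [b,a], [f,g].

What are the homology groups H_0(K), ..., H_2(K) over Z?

H_0 = Z,  H_1 = Z^2,  H_2 = 0.

Fix the vertex order a < b < c < d < e < f < g and write every simplex with vertices in increasing order. Then dim K = 2 and the simplices of K are:

  0-simplices (7): a, b, c, d, e, f, g
  1-simplices (10): ab, ac, ad, bg, ce, cg, de, dg, eg, fg
  2-simplices (2): ceg, deg

giving chain groups C_0 ≅ Z^7, C_1 ≅ Z^10, C_2 ≅ Z^2.

∂_1: C_1 → C_0 is given by ∂[p,q] = [q] − [p].
The 7×10 boundary matrix has rank 6 and Smith normal form diag(1,1,1,1,1,1).

The boundary map ∂_2: C_2 → C_1 acts by ∂[p,q,r] = [q,r] − [p,r] + [p,q]. For instance
  ∂ceg = eg − cg + ce,
  ∂deg = eg − dg + de.
This gives a 10×2 integer matrix of rank 2; reducing to Smith normal form yields diagonal entries (1,1).

Computing H_k = (kernel of ∂_k) / (image of ∂_{k+1}):

  H_0: rank C_0 − rank ∂_1 = 7 − 6 = 1, and the invariant factors of ∂_1 are all 1, so H_0 ≅ Z.
  H_1: rank ker ∂_1 − rank ∂_2 = (10 − 6) − 2 = 2, and the invariant factors of ∂_2 are all 1, so H_1 ≅ Z^2.
  H_2: rank ker ∂_2 − rank ∂_3 = (2 − 2) − 0 = 0, and there is no ∂_3, so H_2 ≅ 0.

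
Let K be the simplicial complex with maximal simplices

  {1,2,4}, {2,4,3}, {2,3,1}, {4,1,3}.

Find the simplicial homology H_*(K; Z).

We work with the vertex ordering 1 < 2 < 3 < 4. The simplices of K, each written with vertices in increasing order, are:

  0-simplices (4): [1], [2], [3], [4]
  1-simplices (6): [1,2], [1,3], [1,4], [2,3], [2,4], [3,4]
  2-simplices (4): [1,2,3], [1,2,4], [1,3,4], [2,3,4]

giving chain groups C_0 ≅ Z^4, C_1 ≅ Z^6, C_2 ≅ Z^4.

∂_1: C_1 → C_0 is given by ∂[p,q] = [q] − [p].
As a 4×6 matrix over Z this has rank 3, with invariant factors (1,1,1).

Boundary ∂_2: C_2 → C_1 sends each 2-simplex [p,q,r] to [q,r] − [p,r] + [p,q]. For instance
  ∂[1,3,4] = [3,4] − [1,4] + [1,3],
  ∂[1,2,3] = [2,3] − [1,3] + [1,2].
This gives a 6×4 integer matrix of rank 3; reducing to Smith normal form yields diagonal entries (1,1,1).

From H_k ≅ ker(∂_k) / im(∂_{k+1}) we obtain:

  H_0: rank C_0 − rank ∂_1 = 4 − 3 = 1, and the invariant factors of ∂_1 are all 1, so H_0 = Z.
  H_1: rank ker ∂_1 − rank ∂_2 = (6 − 3) − 3 = 0, and the invariant factors of ∂_2 are all 1, so H_1 = 0.
  H_2: rank ker ∂_2 − rank ∂_3 = (4 − 3) − 0 = 1, and there is no ∂_3, so H_2 = Z.

As a check, the Euler characteristic is 4 − 6 + 4 = 2, which agrees with 1 − 0 + 1 = 2.
(K is a triangulation of the 2-sphere S^2.)

H_0 = Z,  H_1 = 0,  H_2 = Z.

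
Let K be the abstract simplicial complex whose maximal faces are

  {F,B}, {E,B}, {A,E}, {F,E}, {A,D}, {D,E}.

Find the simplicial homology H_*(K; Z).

H_0 = Z,  H_1 = Z^2.

Order the vertices as A < B < D < E < F. Listing each simplex with vertices in this order, K has dimension 1 with simplices:

  0-simplices (5): A, B, D, E, F
  1-simplices (6): AD, AE, BE, BF, DE, EF

Hence C_0 ≅ Z^5, C_1 ≅ Z^6.

Boundary ∂_1: C_1 → C_0 maps an edge to its endpoints' difference, ∂[p,q] = q − p.
The 5×6 boundary matrix has rank 4 and Smith normal form diag(1,1,1,1).

Reading off H_k = ker ∂_k / im ∂_{k+1}:

  H_0: rank C_0 − rank ∂_1 = 5 − 4 = 1, and the invariant factors of ∂_1 are all 1, so H_0 = Z.
  H_1: rank ker ∂_1 − rank ∂_2 = (6 − 4) − 0 = 2, and there is no ∂_2, so H_1 = Z^2.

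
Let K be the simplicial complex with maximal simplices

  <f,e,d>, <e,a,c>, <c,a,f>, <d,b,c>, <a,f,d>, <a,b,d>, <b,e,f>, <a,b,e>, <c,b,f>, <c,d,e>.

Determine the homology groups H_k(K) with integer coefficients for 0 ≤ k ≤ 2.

Fix the vertex order a < b < c < d < e < f and write every simplex with vertices in increasing order. Then dim K = 2 and the simplices of K are:

  0-simplices (6): a, b, c, d, e, f
  1-simplices (15): ab, ac, ad, ae, af, bc, bd, be, bf, cd, ce, cf, de, df, ef
  2-simplices (10): abd, abe, ace, acf, adf, bcd, bcf, bef, cde, def

so the chain groups are C_0 ≅ Z^6, C_1 ≅ Z^15, C_2 ≅ Z^10.

The boundary map ∂_1: C_1 → C_0 maps an edge to its endpoints' difference, ∂[p,q] = q − p.
The 6×15 boundary matrix has rank 5 and Smith normal form diag(1,1,1,1,1).

The boundary map ∂_2: C_2 → C_1 acts by ∂[p,q,r] = [q,r] − [p,r] + [p,q]. For instance
  ∂def = ef − df + de,
  ∂adf = df − af + ad.
The 15×10 boundary matrix has rank 10 and Smith normal form diag(1,1,1,1,1,1,1,1,1,2).

Computing H_k = (kernel of ∂_k) / (image of ∂_{k+1}):

  H_0: rank C_0 − rank ∂_1 = 6 − 5 = 1, and the invariant factors of ∂_1 are all 1, so H_0 ≅ Z.
  H_1: rank ker ∂_1 − rank ∂_2 = (15 − 5) − 10 = 0, and ∂_2 has invariant factor 2 > 1, so H_1 ≅ Z/2.
  H_2: rank ker ∂_2 − rank ∂_3 = (10 − 10) − 0 = 0, and there is no ∂_3, so H_2 ≅ 0.

As a check, the Euler characteristic is 6 − 15 + 10 = 1, which agrees with 1 − 0 + 0 = 1.

H_0 ≅ Z,  H_1 ≅ Z/2,  H_2 = 0.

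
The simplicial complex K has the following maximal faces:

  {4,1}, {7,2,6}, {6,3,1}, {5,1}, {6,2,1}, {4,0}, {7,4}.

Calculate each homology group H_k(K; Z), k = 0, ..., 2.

Take the total order 0 < 1 < 2 < 3 < 4 < 5 < 6 < 7 on the vertex set. Then K (dimension 2) consists of the simplices:

  0-simplices (8): [0], [1], [2], [3], [4], [5], [6], [7]
  1-simplices (11): [0,4], [1,2], [1,3], [1,4], [1,5], [1,6], [2,6], [2,7], [3,6], [4,7], [6,7]
  2-simplices (3): [1,2,6], [1,3,6], [2,6,7]

Hence C_0 ≅ Z^8, C_1 ≅ Z^11, C_2 ≅ Z^3.

∂_1: C_1 → C_0 maps an edge to its endpoints' difference, ∂[p,q] = q − p.
This gives a 8×11 integer matrix of rank 7; reducing to Smith normal form yields diagonal entries (1,1,1,1,1,1,1).

∂_2: C_2 → C_1 acts by ∂[p,q,r] = [q,r] − [p,r] + [p,q]. For instance
  ∂[2,6,7] = [6,7] − [2,7] + [2,6],
  ∂[1,2,6] = [2,6] − [1,6] + [1,2].
This gives a 11×3 integer matrix of rank 3; reducing to Smith normal form yields diagonal entries (1,1,1).

Now H_k = ker ∂_k / im ∂_{k+1}, so:

  H_0: rank C_0 − rank ∂_1 = 8 − 7 = 1, and the invariant factors of ∂_1 are all 1, so H_0 ≅ Z.
  H_1: rank ker ∂_1 − rank ∂_2 = (11 − 7) − 3 = 1, and the invariant factors of ∂_2 are all 1, so H_1 ≅ Z.
  H_2: rank ker ∂_2 − rank ∂_3 = (3 − 3) − 0 = 0, and there is no ∂_3, so H_2 ≅ 0.

As a check, the Euler characteristic is 8 − 11 + 3 = 0, which agrees with 1 − 1 + 0 = 0.

H_0 ≅ Z,  H_1 ≅ Z,  H_2 = 0.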